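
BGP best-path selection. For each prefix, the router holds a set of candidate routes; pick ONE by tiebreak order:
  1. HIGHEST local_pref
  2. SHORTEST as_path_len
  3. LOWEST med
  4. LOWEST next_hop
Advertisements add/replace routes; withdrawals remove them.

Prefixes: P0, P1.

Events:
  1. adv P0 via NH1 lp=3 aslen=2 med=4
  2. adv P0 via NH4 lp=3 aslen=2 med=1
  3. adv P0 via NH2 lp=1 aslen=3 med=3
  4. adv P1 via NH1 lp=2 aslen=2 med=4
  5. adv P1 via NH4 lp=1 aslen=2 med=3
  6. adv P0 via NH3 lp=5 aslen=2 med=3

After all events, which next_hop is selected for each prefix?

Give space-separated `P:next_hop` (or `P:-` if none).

Op 1: best P0=NH1 P1=-
Op 2: best P0=NH4 P1=-
Op 3: best P0=NH4 P1=-
Op 4: best P0=NH4 P1=NH1
Op 5: best P0=NH4 P1=NH1
Op 6: best P0=NH3 P1=NH1

Answer: P0:NH3 P1:NH1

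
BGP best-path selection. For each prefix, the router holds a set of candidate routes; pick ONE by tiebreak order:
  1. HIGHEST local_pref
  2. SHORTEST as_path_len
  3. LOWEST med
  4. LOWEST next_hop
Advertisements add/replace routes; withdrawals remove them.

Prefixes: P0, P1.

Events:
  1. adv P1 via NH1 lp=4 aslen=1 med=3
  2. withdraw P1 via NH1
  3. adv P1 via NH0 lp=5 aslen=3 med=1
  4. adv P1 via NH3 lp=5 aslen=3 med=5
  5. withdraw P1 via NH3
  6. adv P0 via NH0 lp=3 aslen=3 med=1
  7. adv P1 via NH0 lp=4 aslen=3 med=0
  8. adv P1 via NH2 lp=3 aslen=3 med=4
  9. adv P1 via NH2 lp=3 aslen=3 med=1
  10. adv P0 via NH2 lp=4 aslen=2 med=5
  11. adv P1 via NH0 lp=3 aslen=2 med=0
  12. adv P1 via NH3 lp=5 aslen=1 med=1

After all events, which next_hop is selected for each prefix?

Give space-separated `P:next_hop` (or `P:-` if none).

Answer: P0:NH2 P1:NH3

Derivation:
Op 1: best P0=- P1=NH1
Op 2: best P0=- P1=-
Op 3: best P0=- P1=NH0
Op 4: best P0=- P1=NH0
Op 5: best P0=- P1=NH0
Op 6: best P0=NH0 P1=NH0
Op 7: best P0=NH0 P1=NH0
Op 8: best P0=NH0 P1=NH0
Op 9: best P0=NH0 P1=NH0
Op 10: best P0=NH2 P1=NH0
Op 11: best P0=NH2 P1=NH0
Op 12: best P0=NH2 P1=NH3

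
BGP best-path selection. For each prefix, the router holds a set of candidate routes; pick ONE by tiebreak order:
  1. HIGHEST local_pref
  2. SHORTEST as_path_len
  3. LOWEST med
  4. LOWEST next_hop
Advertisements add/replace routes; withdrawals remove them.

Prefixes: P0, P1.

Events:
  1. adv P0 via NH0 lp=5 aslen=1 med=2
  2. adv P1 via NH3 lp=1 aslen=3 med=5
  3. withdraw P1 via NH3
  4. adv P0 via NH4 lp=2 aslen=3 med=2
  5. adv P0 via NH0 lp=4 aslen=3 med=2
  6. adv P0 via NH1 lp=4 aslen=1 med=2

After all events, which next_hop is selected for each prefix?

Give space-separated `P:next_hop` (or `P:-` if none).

Op 1: best P0=NH0 P1=-
Op 2: best P0=NH0 P1=NH3
Op 3: best P0=NH0 P1=-
Op 4: best P0=NH0 P1=-
Op 5: best P0=NH0 P1=-
Op 6: best P0=NH1 P1=-

Answer: P0:NH1 P1:-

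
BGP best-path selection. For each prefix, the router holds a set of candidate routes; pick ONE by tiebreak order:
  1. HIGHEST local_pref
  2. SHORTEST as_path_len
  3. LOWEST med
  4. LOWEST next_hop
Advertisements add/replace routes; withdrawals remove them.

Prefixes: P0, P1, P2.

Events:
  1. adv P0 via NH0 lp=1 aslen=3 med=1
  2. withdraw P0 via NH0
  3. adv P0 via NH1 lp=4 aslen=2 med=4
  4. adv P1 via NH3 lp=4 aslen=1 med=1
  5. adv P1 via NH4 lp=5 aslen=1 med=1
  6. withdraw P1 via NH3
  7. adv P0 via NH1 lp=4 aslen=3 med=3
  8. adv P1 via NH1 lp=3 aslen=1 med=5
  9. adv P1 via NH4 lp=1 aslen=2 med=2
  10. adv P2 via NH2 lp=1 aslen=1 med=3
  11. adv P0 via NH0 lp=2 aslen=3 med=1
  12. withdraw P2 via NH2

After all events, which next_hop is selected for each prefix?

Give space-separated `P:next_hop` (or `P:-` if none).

Op 1: best P0=NH0 P1=- P2=-
Op 2: best P0=- P1=- P2=-
Op 3: best P0=NH1 P1=- P2=-
Op 4: best P0=NH1 P1=NH3 P2=-
Op 5: best P0=NH1 P1=NH4 P2=-
Op 6: best P0=NH1 P1=NH4 P2=-
Op 7: best P0=NH1 P1=NH4 P2=-
Op 8: best P0=NH1 P1=NH4 P2=-
Op 9: best P0=NH1 P1=NH1 P2=-
Op 10: best P0=NH1 P1=NH1 P2=NH2
Op 11: best P0=NH1 P1=NH1 P2=NH2
Op 12: best P0=NH1 P1=NH1 P2=-

Answer: P0:NH1 P1:NH1 P2:-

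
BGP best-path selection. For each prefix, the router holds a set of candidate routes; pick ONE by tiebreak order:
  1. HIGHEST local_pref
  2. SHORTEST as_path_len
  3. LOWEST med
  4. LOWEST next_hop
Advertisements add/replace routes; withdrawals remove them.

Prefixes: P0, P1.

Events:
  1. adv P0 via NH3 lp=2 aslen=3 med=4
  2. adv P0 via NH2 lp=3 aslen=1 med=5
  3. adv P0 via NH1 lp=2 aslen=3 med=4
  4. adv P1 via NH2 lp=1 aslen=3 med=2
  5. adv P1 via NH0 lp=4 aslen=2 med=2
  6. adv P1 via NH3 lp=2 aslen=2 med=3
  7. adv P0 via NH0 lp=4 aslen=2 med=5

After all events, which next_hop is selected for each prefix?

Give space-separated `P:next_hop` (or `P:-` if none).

Answer: P0:NH0 P1:NH0

Derivation:
Op 1: best P0=NH3 P1=-
Op 2: best P0=NH2 P1=-
Op 3: best P0=NH2 P1=-
Op 4: best P0=NH2 P1=NH2
Op 5: best P0=NH2 P1=NH0
Op 6: best P0=NH2 P1=NH0
Op 7: best P0=NH0 P1=NH0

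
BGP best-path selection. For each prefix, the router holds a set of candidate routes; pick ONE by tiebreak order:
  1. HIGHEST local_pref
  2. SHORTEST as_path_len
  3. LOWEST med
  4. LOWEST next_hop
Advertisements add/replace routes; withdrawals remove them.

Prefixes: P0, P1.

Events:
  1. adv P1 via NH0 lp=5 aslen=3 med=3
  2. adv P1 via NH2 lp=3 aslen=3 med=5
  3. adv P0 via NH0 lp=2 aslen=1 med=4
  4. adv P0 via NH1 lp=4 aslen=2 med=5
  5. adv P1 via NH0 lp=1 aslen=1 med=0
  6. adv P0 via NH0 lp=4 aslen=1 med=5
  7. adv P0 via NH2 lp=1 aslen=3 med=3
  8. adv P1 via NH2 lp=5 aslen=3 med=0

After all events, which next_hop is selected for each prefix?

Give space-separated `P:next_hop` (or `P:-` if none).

Op 1: best P0=- P1=NH0
Op 2: best P0=- P1=NH0
Op 3: best P0=NH0 P1=NH0
Op 4: best P0=NH1 P1=NH0
Op 5: best P0=NH1 P1=NH2
Op 6: best P0=NH0 P1=NH2
Op 7: best P0=NH0 P1=NH2
Op 8: best P0=NH0 P1=NH2

Answer: P0:NH0 P1:NH2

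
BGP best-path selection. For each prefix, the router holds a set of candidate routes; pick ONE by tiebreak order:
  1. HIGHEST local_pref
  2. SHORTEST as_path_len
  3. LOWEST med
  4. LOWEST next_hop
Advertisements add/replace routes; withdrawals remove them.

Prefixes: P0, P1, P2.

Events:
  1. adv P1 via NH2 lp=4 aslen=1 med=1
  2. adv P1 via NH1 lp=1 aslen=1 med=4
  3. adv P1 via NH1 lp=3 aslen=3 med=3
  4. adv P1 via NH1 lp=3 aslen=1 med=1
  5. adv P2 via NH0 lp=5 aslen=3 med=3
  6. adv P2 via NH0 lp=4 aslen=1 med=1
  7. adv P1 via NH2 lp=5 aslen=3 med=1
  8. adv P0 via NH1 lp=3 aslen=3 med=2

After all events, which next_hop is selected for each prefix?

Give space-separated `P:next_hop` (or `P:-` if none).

Answer: P0:NH1 P1:NH2 P2:NH0

Derivation:
Op 1: best P0=- P1=NH2 P2=-
Op 2: best P0=- P1=NH2 P2=-
Op 3: best P0=- P1=NH2 P2=-
Op 4: best P0=- P1=NH2 P2=-
Op 5: best P0=- P1=NH2 P2=NH0
Op 6: best P0=- P1=NH2 P2=NH0
Op 7: best P0=- P1=NH2 P2=NH0
Op 8: best P0=NH1 P1=NH2 P2=NH0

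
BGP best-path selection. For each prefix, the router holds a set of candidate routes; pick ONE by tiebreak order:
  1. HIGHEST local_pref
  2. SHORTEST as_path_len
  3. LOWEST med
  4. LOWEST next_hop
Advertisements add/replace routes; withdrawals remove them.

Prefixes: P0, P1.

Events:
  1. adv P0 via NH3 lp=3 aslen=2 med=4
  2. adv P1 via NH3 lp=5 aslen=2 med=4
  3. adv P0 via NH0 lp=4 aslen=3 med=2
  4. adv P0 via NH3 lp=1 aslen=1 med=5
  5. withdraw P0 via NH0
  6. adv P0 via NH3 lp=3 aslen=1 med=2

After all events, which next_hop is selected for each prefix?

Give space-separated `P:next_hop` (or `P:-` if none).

Answer: P0:NH3 P1:NH3

Derivation:
Op 1: best P0=NH3 P1=-
Op 2: best P0=NH3 P1=NH3
Op 3: best P0=NH0 P1=NH3
Op 4: best P0=NH0 P1=NH3
Op 5: best P0=NH3 P1=NH3
Op 6: best P0=NH3 P1=NH3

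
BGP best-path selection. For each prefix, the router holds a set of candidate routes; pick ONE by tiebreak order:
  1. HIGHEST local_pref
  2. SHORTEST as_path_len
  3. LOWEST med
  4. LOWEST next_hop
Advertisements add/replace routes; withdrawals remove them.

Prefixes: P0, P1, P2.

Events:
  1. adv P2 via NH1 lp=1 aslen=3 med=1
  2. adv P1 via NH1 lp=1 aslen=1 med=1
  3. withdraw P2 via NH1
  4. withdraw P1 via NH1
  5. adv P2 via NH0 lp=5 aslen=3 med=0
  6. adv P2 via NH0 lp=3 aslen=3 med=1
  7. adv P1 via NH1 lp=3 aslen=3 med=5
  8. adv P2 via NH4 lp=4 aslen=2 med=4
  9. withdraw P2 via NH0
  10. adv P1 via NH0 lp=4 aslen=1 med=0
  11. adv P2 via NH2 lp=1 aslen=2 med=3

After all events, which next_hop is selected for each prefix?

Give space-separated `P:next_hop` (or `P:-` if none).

Op 1: best P0=- P1=- P2=NH1
Op 2: best P0=- P1=NH1 P2=NH1
Op 3: best P0=- P1=NH1 P2=-
Op 4: best P0=- P1=- P2=-
Op 5: best P0=- P1=- P2=NH0
Op 6: best P0=- P1=- P2=NH0
Op 7: best P0=- P1=NH1 P2=NH0
Op 8: best P0=- P1=NH1 P2=NH4
Op 9: best P0=- P1=NH1 P2=NH4
Op 10: best P0=- P1=NH0 P2=NH4
Op 11: best P0=- P1=NH0 P2=NH4

Answer: P0:- P1:NH0 P2:NH4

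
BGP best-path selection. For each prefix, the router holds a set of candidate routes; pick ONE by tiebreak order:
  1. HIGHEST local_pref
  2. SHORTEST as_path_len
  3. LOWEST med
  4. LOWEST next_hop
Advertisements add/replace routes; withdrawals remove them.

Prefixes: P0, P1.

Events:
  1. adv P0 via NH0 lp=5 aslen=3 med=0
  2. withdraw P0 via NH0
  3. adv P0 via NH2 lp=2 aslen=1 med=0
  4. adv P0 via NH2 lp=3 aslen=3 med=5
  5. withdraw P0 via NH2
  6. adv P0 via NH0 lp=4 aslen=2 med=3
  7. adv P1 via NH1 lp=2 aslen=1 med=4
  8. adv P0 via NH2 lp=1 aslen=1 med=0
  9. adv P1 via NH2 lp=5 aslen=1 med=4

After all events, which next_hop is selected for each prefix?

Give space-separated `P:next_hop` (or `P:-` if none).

Op 1: best P0=NH0 P1=-
Op 2: best P0=- P1=-
Op 3: best P0=NH2 P1=-
Op 4: best P0=NH2 P1=-
Op 5: best P0=- P1=-
Op 6: best P0=NH0 P1=-
Op 7: best P0=NH0 P1=NH1
Op 8: best P0=NH0 P1=NH1
Op 9: best P0=NH0 P1=NH2

Answer: P0:NH0 P1:NH2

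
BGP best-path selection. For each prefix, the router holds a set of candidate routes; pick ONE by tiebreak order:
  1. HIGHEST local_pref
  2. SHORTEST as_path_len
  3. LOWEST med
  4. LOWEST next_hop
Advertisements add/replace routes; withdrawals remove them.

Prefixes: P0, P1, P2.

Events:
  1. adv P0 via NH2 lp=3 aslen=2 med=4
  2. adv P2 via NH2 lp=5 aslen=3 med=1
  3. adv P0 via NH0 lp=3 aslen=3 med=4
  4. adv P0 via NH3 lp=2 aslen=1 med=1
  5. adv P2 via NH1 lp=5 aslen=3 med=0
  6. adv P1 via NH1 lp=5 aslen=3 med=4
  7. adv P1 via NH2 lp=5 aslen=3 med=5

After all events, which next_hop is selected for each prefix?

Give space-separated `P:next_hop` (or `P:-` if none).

Op 1: best P0=NH2 P1=- P2=-
Op 2: best P0=NH2 P1=- P2=NH2
Op 3: best P0=NH2 P1=- P2=NH2
Op 4: best P0=NH2 P1=- P2=NH2
Op 5: best P0=NH2 P1=- P2=NH1
Op 6: best P0=NH2 P1=NH1 P2=NH1
Op 7: best P0=NH2 P1=NH1 P2=NH1

Answer: P0:NH2 P1:NH1 P2:NH1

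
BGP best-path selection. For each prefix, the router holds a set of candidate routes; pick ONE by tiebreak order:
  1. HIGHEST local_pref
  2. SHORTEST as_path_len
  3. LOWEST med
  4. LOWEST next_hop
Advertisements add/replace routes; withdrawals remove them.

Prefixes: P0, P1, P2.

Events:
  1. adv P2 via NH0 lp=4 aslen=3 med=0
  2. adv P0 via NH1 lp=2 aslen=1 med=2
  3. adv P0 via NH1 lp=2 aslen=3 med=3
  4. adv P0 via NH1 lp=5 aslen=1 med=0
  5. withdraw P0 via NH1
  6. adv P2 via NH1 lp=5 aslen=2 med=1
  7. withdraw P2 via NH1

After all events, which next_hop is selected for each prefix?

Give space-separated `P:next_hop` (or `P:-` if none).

Answer: P0:- P1:- P2:NH0

Derivation:
Op 1: best P0=- P1=- P2=NH0
Op 2: best P0=NH1 P1=- P2=NH0
Op 3: best P0=NH1 P1=- P2=NH0
Op 4: best P0=NH1 P1=- P2=NH0
Op 5: best P0=- P1=- P2=NH0
Op 6: best P0=- P1=- P2=NH1
Op 7: best P0=- P1=- P2=NH0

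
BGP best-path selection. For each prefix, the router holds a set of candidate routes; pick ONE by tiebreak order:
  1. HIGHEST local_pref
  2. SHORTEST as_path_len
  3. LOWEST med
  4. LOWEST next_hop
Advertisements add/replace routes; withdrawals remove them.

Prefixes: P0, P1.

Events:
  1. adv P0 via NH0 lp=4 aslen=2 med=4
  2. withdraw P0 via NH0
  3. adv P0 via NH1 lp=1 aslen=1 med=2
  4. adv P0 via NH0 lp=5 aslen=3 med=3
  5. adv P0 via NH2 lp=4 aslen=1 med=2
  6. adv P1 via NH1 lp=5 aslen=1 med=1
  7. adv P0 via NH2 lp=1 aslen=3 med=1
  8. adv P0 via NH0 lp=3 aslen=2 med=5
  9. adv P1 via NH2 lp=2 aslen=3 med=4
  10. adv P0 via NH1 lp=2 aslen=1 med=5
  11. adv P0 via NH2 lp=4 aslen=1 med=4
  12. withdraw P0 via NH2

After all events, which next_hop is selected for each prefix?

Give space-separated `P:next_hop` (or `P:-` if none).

Op 1: best P0=NH0 P1=-
Op 2: best P0=- P1=-
Op 3: best P0=NH1 P1=-
Op 4: best P0=NH0 P1=-
Op 5: best P0=NH0 P1=-
Op 6: best P0=NH0 P1=NH1
Op 7: best P0=NH0 P1=NH1
Op 8: best P0=NH0 P1=NH1
Op 9: best P0=NH0 P1=NH1
Op 10: best P0=NH0 P1=NH1
Op 11: best P0=NH2 P1=NH1
Op 12: best P0=NH0 P1=NH1

Answer: P0:NH0 P1:NH1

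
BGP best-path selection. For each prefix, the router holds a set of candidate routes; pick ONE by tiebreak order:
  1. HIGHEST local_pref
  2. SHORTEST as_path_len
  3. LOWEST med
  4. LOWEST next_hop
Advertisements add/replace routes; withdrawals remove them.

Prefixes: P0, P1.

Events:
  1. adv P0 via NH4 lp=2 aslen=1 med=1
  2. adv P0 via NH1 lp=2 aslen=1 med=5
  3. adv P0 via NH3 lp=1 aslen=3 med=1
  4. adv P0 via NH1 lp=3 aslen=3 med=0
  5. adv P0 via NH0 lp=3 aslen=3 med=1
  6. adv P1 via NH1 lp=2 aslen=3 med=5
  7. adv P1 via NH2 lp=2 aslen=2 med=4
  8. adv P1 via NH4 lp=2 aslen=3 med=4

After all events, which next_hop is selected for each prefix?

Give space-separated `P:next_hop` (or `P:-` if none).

Answer: P0:NH1 P1:NH2

Derivation:
Op 1: best P0=NH4 P1=-
Op 2: best P0=NH4 P1=-
Op 3: best P0=NH4 P1=-
Op 4: best P0=NH1 P1=-
Op 5: best P0=NH1 P1=-
Op 6: best P0=NH1 P1=NH1
Op 7: best P0=NH1 P1=NH2
Op 8: best P0=NH1 P1=NH2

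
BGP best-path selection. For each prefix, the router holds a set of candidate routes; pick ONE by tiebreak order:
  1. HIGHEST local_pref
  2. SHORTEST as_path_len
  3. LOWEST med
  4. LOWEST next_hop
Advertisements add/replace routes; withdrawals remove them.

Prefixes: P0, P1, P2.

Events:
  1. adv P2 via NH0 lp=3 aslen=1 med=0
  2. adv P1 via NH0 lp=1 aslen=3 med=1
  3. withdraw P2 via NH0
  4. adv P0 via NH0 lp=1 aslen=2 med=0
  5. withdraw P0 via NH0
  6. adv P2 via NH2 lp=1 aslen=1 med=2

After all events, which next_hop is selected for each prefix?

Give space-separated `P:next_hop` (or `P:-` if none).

Op 1: best P0=- P1=- P2=NH0
Op 2: best P0=- P1=NH0 P2=NH0
Op 3: best P0=- P1=NH0 P2=-
Op 4: best P0=NH0 P1=NH0 P2=-
Op 5: best P0=- P1=NH0 P2=-
Op 6: best P0=- P1=NH0 P2=NH2

Answer: P0:- P1:NH0 P2:NH2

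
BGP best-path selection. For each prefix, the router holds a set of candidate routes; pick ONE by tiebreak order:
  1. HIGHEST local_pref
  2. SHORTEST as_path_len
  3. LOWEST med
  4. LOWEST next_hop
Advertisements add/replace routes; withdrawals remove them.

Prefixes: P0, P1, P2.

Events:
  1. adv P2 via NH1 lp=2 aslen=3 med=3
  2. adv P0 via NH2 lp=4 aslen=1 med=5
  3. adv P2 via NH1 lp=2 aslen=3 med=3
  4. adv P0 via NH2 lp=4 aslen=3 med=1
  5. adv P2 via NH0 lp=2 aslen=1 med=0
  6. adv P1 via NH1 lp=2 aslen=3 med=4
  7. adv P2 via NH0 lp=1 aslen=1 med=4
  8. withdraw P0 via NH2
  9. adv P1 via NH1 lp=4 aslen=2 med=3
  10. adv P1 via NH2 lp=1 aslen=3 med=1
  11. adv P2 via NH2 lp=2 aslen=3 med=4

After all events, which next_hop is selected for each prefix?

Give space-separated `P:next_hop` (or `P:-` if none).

Answer: P0:- P1:NH1 P2:NH1

Derivation:
Op 1: best P0=- P1=- P2=NH1
Op 2: best P0=NH2 P1=- P2=NH1
Op 3: best P0=NH2 P1=- P2=NH1
Op 4: best P0=NH2 P1=- P2=NH1
Op 5: best P0=NH2 P1=- P2=NH0
Op 6: best P0=NH2 P1=NH1 P2=NH0
Op 7: best P0=NH2 P1=NH1 P2=NH1
Op 8: best P0=- P1=NH1 P2=NH1
Op 9: best P0=- P1=NH1 P2=NH1
Op 10: best P0=- P1=NH1 P2=NH1
Op 11: best P0=- P1=NH1 P2=NH1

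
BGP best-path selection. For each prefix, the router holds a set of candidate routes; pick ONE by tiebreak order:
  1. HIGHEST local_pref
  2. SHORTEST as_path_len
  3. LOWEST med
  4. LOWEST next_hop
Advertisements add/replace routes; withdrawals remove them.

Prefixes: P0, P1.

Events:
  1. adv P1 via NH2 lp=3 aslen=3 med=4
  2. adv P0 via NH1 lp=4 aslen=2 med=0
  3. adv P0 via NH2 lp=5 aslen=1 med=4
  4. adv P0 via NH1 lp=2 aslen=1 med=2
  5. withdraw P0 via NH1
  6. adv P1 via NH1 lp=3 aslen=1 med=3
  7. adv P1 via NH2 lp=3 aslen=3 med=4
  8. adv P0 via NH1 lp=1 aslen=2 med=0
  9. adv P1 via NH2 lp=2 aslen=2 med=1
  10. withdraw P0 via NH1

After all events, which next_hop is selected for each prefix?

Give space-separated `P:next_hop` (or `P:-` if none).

Answer: P0:NH2 P1:NH1

Derivation:
Op 1: best P0=- P1=NH2
Op 2: best P0=NH1 P1=NH2
Op 3: best P0=NH2 P1=NH2
Op 4: best P0=NH2 P1=NH2
Op 5: best P0=NH2 P1=NH2
Op 6: best P0=NH2 P1=NH1
Op 7: best P0=NH2 P1=NH1
Op 8: best P0=NH2 P1=NH1
Op 9: best P0=NH2 P1=NH1
Op 10: best P0=NH2 P1=NH1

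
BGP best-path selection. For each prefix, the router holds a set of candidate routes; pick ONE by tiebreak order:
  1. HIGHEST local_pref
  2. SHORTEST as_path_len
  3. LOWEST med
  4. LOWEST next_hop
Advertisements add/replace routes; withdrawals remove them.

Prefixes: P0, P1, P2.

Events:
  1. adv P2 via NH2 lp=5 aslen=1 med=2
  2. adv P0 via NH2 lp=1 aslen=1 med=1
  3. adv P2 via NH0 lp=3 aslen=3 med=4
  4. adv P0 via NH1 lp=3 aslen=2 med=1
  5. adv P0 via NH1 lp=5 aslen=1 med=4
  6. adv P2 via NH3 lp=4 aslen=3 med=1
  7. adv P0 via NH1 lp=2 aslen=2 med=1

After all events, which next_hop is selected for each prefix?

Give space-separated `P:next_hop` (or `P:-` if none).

Answer: P0:NH1 P1:- P2:NH2

Derivation:
Op 1: best P0=- P1=- P2=NH2
Op 2: best P0=NH2 P1=- P2=NH2
Op 3: best P0=NH2 P1=- P2=NH2
Op 4: best P0=NH1 P1=- P2=NH2
Op 5: best P0=NH1 P1=- P2=NH2
Op 6: best P0=NH1 P1=- P2=NH2
Op 7: best P0=NH1 P1=- P2=NH2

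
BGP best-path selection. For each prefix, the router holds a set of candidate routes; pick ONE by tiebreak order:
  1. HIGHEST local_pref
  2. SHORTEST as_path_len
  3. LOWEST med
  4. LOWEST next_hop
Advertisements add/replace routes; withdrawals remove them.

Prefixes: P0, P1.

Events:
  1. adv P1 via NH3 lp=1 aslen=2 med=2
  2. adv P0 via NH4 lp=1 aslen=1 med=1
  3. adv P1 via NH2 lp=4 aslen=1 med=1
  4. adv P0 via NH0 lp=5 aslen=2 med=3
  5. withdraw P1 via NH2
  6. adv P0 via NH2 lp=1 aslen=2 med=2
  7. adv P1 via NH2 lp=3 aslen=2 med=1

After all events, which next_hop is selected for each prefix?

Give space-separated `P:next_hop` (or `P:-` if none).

Op 1: best P0=- P1=NH3
Op 2: best P0=NH4 P1=NH3
Op 3: best P0=NH4 P1=NH2
Op 4: best P0=NH0 P1=NH2
Op 5: best P0=NH0 P1=NH3
Op 6: best P0=NH0 P1=NH3
Op 7: best P0=NH0 P1=NH2

Answer: P0:NH0 P1:NH2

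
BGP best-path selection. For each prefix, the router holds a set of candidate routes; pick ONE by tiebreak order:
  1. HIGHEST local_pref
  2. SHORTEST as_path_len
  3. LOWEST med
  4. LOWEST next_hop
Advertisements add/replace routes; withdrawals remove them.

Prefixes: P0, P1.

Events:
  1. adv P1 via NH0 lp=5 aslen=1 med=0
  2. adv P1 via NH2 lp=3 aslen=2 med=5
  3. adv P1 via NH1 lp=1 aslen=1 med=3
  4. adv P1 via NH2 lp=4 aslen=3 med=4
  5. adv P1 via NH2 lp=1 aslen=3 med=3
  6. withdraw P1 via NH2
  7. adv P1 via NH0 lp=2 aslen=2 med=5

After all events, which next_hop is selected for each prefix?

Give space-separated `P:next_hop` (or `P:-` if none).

Answer: P0:- P1:NH0

Derivation:
Op 1: best P0=- P1=NH0
Op 2: best P0=- P1=NH0
Op 3: best P0=- P1=NH0
Op 4: best P0=- P1=NH0
Op 5: best P0=- P1=NH0
Op 6: best P0=- P1=NH0
Op 7: best P0=- P1=NH0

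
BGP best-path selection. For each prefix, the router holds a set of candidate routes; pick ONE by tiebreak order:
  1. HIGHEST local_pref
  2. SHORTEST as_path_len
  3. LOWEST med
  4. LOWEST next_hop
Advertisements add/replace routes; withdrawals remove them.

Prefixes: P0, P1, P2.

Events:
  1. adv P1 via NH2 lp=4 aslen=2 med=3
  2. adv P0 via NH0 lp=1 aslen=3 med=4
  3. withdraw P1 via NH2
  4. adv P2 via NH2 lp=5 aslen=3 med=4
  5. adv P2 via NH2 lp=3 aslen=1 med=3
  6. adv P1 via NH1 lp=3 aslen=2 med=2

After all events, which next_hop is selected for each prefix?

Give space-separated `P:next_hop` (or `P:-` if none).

Answer: P0:NH0 P1:NH1 P2:NH2

Derivation:
Op 1: best P0=- P1=NH2 P2=-
Op 2: best P0=NH0 P1=NH2 P2=-
Op 3: best P0=NH0 P1=- P2=-
Op 4: best P0=NH0 P1=- P2=NH2
Op 5: best P0=NH0 P1=- P2=NH2
Op 6: best P0=NH0 P1=NH1 P2=NH2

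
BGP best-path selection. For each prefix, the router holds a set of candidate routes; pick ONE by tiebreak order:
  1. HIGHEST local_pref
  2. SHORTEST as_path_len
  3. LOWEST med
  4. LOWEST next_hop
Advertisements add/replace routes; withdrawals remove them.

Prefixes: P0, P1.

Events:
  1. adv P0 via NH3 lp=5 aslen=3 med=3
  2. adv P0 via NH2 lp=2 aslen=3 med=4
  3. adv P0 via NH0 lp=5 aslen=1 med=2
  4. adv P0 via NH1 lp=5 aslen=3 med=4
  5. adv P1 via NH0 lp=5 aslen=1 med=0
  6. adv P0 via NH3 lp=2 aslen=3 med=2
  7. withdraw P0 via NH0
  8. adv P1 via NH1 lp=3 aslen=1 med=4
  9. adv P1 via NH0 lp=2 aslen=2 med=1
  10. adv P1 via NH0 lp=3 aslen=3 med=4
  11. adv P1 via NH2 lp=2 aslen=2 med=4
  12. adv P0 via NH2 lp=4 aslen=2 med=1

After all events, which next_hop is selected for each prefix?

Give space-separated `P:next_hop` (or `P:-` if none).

Answer: P0:NH1 P1:NH1

Derivation:
Op 1: best P0=NH3 P1=-
Op 2: best P0=NH3 P1=-
Op 3: best P0=NH0 P1=-
Op 4: best P0=NH0 P1=-
Op 5: best P0=NH0 P1=NH0
Op 6: best P0=NH0 P1=NH0
Op 7: best P0=NH1 P1=NH0
Op 8: best P0=NH1 P1=NH0
Op 9: best P0=NH1 P1=NH1
Op 10: best P0=NH1 P1=NH1
Op 11: best P0=NH1 P1=NH1
Op 12: best P0=NH1 P1=NH1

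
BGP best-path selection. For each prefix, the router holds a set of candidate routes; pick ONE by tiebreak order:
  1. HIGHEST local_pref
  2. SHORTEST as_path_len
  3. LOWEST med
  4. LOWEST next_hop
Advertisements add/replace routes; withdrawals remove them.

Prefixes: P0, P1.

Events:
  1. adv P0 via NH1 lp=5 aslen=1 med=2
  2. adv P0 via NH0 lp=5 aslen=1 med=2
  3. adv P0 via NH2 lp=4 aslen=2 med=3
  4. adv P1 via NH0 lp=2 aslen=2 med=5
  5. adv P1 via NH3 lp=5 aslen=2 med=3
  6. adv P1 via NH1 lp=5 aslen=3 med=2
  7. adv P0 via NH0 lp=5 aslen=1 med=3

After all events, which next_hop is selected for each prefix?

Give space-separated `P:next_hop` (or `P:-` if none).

Op 1: best P0=NH1 P1=-
Op 2: best P0=NH0 P1=-
Op 3: best P0=NH0 P1=-
Op 4: best P0=NH0 P1=NH0
Op 5: best P0=NH0 P1=NH3
Op 6: best P0=NH0 P1=NH3
Op 7: best P0=NH1 P1=NH3

Answer: P0:NH1 P1:NH3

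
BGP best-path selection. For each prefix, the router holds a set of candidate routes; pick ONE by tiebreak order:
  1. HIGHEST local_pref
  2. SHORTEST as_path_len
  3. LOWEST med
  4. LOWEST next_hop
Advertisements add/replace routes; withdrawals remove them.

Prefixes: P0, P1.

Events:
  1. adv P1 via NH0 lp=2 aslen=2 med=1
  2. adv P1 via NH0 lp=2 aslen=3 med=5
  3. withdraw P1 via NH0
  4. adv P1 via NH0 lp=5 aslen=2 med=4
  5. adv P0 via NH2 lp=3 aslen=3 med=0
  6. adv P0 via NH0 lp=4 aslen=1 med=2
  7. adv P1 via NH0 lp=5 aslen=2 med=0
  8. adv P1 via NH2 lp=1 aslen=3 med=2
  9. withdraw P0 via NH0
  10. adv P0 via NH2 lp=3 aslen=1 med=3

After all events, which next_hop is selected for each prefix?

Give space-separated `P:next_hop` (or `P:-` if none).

Op 1: best P0=- P1=NH0
Op 2: best P0=- P1=NH0
Op 3: best P0=- P1=-
Op 4: best P0=- P1=NH0
Op 5: best P0=NH2 P1=NH0
Op 6: best P0=NH0 P1=NH0
Op 7: best P0=NH0 P1=NH0
Op 8: best P0=NH0 P1=NH0
Op 9: best P0=NH2 P1=NH0
Op 10: best P0=NH2 P1=NH0

Answer: P0:NH2 P1:NH0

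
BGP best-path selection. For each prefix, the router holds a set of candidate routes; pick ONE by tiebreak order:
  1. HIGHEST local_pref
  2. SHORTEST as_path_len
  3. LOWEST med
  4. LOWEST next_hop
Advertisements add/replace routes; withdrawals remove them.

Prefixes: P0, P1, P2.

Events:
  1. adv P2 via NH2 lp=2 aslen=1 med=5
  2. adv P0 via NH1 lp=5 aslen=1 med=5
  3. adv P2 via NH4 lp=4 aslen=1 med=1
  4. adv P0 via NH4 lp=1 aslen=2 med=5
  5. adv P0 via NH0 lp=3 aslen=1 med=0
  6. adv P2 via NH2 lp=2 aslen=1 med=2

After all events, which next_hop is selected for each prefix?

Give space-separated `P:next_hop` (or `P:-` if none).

Op 1: best P0=- P1=- P2=NH2
Op 2: best P0=NH1 P1=- P2=NH2
Op 3: best P0=NH1 P1=- P2=NH4
Op 4: best P0=NH1 P1=- P2=NH4
Op 5: best P0=NH1 P1=- P2=NH4
Op 6: best P0=NH1 P1=- P2=NH4

Answer: P0:NH1 P1:- P2:NH4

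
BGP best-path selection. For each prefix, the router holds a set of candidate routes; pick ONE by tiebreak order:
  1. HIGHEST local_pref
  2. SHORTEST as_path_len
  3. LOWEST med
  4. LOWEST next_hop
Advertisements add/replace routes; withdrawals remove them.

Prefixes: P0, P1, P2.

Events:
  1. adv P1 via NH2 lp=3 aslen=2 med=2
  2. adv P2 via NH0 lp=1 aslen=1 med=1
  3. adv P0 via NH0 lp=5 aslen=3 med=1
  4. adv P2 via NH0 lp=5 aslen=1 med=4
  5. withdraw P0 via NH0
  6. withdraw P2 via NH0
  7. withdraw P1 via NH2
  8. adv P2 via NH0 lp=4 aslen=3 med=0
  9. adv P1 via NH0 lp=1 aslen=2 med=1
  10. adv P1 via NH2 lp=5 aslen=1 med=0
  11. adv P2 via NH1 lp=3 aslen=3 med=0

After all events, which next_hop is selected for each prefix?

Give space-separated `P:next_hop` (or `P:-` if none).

Answer: P0:- P1:NH2 P2:NH0

Derivation:
Op 1: best P0=- P1=NH2 P2=-
Op 2: best P0=- P1=NH2 P2=NH0
Op 3: best P0=NH0 P1=NH2 P2=NH0
Op 4: best P0=NH0 P1=NH2 P2=NH0
Op 5: best P0=- P1=NH2 P2=NH0
Op 6: best P0=- P1=NH2 P2=-
Op 7: best P0=- P1=- P2=-
Op 8: best P0=- P1=- P2=NH0
Op 9: best P0=- P1=NH0 P2=NH0
Op 10: best P0=- P1=NH2 P2=NH0
Op 11: best P0=- P1=NH2 P2=NH0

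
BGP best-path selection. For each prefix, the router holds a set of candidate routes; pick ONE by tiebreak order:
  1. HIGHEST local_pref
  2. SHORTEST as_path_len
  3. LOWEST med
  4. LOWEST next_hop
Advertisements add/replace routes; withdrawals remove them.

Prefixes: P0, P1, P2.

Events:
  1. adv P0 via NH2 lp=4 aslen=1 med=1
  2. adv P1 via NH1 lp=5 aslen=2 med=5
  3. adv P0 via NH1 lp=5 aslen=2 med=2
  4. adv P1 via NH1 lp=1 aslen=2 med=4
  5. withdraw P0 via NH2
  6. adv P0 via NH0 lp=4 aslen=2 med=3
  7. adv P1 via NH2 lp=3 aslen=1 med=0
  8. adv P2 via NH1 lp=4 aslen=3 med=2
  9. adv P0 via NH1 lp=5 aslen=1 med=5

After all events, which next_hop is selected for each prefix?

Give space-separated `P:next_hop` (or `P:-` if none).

Op 1: best P0=NH2 P1=- P2=-
Op 2: best P0=NH2 P1=NH1 P2=-
Op 3: best P0=NH1 P1=NH1 P2=-
Op 4: best P0=NH1 P1=NH1 P2=-
Op 5: best P0=NH1 P1=NH1 P2=-
Op 6: best P0=NH1 P1=NH1 P2=-
Op 7: best P0=NH1 P1=NH2 P2=-
Op 8: best P0=NH1 P1=NH2 P2=NH1
Op 9: best P0=NH1 P1=NH2 P2=NH1

Answer: P0:NH1 P1:NH2 P2:NH1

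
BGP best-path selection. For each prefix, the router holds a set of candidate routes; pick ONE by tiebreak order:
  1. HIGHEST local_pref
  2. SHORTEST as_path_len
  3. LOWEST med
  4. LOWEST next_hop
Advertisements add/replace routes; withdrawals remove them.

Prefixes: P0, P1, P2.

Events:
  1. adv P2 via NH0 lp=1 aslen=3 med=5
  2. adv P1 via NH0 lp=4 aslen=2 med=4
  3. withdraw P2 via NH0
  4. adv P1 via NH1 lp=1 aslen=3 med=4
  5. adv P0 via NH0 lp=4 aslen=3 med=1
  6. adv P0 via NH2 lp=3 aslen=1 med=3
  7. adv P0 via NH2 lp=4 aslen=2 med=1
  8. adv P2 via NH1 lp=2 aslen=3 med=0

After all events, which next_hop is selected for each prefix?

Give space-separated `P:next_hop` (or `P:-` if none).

Op 1: best P0=- P1=- P2=NH0
Op 2: best P0=- P1=NH0 P2=NH0
Op 3: best P0=- P1=NH0 P2=-
Op 4: best P0=- P1=NH0 P2=-
Op 5: best P0=NH0 P1=NH0 P2=-
Op 6: best P0=NH0 P1=NH0 P2=-
Op 7: best P0=NH2 P1=NH0 P2=-
Op 8: best P0=NH2 P1=NH0 P2=NH1

Answer: P0:NH2 P1:NH0 P2:NH1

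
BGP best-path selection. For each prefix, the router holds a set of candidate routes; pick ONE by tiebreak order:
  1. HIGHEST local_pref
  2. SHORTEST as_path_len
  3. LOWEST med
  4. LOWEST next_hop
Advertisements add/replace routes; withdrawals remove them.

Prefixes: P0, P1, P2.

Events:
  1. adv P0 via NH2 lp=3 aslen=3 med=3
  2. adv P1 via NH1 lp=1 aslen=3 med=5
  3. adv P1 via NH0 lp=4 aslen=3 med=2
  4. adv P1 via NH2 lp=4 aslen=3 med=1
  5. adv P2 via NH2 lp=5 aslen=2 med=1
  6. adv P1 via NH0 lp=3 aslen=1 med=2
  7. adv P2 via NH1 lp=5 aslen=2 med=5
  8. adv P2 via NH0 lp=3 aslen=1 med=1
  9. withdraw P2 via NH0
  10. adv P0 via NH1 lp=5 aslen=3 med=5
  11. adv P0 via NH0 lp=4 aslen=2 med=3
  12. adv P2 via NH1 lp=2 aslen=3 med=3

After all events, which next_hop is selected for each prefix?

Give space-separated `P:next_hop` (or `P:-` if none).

Op 1: best P0=NH2 P1=- P2=-
Op 2: best P0=NH2 P1=NH1 P2=-
Op 3: best P0=NH2 P1=NH0 P2=-
Op 4: best P0=NH2 P1=NH2 P2=-
Op 5: best P0=NH2 P1=NH2 P2=NH2
Op 6: best P0=NH2 P1=NH2 P2=NH2
Op 7: best P0=NH2 P1=NH2 P2=NH2
Op 8: best P0=NH2 P1=NH2 P2=NH2
Op 9: best P0=NH2 P1=NH2 P2=NH2
Op 10: best P0=NH1 P1=NH2 P2=NH2
Op 11: best P0=NH1 P1=NH2 P2=NH2
Op 12: best P0=NH1 P1=NH2 P2=NH2

Answer: P0:NH1 P1:NH2 P2:NH2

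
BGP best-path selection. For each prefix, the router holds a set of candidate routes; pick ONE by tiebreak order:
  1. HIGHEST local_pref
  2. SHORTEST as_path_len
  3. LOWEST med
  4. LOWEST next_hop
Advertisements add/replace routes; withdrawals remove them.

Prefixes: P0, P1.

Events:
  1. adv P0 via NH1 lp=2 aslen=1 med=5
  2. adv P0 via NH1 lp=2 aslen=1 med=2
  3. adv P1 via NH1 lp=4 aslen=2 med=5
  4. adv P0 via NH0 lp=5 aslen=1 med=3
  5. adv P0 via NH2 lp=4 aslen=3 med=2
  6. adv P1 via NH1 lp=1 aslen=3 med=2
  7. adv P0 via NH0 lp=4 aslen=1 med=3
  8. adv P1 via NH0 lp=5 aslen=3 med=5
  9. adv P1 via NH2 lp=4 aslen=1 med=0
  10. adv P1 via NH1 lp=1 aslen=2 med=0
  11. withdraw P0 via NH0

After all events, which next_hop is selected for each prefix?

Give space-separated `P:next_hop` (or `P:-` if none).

Op 1: best P0=NH1 P1=-
Op 2: best P0=NH1 P1=-
Op 3: best P0=NH1 P1=NH1
Op 4: best P0=NH0 P1=NH1
Op 5: best P0=NH0 P1=NH1
Op 6: best P0=NH0 P1=NH1
Op 7: best P0=NH0 P1=NH1
Op 8: best P0=NH0 P1=NH0
Op 9: best P0=NH0 P1=NH0
Op 10: best P0=NH0 P1=NH0
Op 11: best P0=NH2 P1=NH0

Answer: P0:NH2 P1:NH0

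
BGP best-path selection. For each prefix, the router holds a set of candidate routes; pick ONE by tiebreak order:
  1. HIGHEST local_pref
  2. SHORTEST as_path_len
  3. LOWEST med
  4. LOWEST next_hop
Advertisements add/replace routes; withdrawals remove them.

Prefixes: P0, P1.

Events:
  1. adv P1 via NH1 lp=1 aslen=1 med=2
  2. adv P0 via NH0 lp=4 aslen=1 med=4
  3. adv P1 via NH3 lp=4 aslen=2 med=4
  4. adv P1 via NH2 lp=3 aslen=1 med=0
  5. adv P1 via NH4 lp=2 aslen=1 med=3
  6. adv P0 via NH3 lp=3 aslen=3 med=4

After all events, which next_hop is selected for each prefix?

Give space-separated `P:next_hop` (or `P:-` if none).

Op 1: best P0=- P1=NH1
Op 2: best P0=NH0 P1=NH1
Op 3: best P0=NH0 P1=NH3
Op 4: best P0=NH0 P1=NH3
Op 5: best P0=NH0 P1=NH3
Op 6: best P0=NH0 P1=NH3

Answer: P0:NH0 P1:NH3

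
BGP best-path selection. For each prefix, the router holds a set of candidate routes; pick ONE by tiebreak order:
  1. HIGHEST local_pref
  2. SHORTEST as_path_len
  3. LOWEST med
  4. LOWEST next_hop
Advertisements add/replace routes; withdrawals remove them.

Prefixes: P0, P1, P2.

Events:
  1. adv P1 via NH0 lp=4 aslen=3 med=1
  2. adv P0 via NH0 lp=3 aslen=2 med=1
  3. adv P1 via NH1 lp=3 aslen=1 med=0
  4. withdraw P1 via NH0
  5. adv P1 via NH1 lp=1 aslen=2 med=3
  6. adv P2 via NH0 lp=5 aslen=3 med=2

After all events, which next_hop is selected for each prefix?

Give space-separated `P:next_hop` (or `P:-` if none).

Op 1: best P0=- P1=NH0 P2=-
Op 2: best P0=NH0 P1=NH0 P2=-
Op 3: best P0=NH0 P1=NH0 P2=-
Op 4: best P0=NH0 P1=NH1 P2=-
Op 5: best P0=NH0 P1=NH1 P2=-
Op 6: best P0=NH0 P1=NH1 P2=NH0

Answer: P0:NH0 P1:NH1 P2:NH0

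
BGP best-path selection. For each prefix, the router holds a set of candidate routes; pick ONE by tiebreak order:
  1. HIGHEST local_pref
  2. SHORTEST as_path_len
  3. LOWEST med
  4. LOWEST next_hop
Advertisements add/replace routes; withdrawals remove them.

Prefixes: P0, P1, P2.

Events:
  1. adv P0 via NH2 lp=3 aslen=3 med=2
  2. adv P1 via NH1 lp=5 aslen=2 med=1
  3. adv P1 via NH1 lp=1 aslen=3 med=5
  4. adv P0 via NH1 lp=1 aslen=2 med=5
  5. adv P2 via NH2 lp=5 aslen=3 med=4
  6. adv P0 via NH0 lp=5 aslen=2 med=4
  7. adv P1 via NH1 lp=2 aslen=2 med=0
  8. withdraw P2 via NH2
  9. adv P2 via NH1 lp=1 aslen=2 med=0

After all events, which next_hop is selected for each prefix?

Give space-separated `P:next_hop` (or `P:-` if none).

Op 1: best P0=NH2 P1=- P2=-
Op 2: best P0=NH2 P1=NH1 P2=-
Op 3: best P0=NH2 P1=NH1 P2=-
Op 4: best P0=NH2 P1=NH1 P2=-
Op 5: best P0=NH2 P1=NH1 P2=NH2
Op 6: best P0=NH0 P1=NH1 P2=NH2
Op 7: best P0=NH0 P1=NH1 P2=NH2
Op 8: best P0=NH0 P1=NH1 P2=-
Op 9: best P0=NH0 P1=NH1 P2=NH1

Answer: P0:NH0 P1:NH1 P2:NH1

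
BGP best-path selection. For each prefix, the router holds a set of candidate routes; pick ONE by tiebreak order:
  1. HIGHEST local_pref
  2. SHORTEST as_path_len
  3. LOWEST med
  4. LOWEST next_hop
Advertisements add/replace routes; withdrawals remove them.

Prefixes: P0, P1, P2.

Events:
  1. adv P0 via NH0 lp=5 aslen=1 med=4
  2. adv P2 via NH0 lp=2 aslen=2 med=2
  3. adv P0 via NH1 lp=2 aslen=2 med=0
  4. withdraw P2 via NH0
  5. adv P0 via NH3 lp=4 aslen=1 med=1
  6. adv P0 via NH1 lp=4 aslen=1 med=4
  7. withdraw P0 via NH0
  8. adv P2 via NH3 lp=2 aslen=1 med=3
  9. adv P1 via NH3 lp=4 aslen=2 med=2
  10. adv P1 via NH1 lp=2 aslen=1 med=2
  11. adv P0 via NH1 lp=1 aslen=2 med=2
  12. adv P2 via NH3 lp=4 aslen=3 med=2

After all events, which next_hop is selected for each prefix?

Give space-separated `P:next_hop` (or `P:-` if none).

Answer: P0:NH3 P1:NH3 P2:NH3

Derivation:
Op 1: best P0=NH0 P1=- P2=-
Op 2: best P0=NH0 P1=- P2=NH0
Op 3: best P0=NH0 P1=- P2=NH0
Op 4: best P0=NH0 P1=- P2=-
Op 5: best P0=NH0 P1=- P2=-
Op 6: best P0=NH0 P1=- P2=-
Op 7: best P0=NH3 P1=- P2=-
Op 8: best P0=NH3 P1=- P2=NH3
Op 9: best P0=NH3 P1=NH3 P2=NH3
Op 10: best P0=NH3 P1=NH3 P2=NH3
Op 11: best P0=NH3 P1=NH3 P2=NH3
Op 12: best P0=NH3 P1=NH3 P2=NH3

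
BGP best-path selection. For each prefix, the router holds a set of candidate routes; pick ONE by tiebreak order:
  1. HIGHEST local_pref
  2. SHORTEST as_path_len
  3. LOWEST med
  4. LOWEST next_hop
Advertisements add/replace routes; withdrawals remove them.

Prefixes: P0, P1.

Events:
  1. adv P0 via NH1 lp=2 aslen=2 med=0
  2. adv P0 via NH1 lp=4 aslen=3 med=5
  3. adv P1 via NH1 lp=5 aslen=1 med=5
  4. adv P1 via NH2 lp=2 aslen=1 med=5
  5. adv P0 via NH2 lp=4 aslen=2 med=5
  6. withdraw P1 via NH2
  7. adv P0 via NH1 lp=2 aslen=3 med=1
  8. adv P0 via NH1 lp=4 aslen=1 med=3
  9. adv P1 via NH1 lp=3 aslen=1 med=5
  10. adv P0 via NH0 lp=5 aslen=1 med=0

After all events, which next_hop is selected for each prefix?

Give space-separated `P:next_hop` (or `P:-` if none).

Op 1: best P0=NH1 P1=-
Op 2: best P0=NH1 P1=-
Op 3: best P0=NH1 P1=NH1
Op 4: best P0=NH1 P1=NH1
Op 5: best P0=NH2 P1=NH1
Op 6: best P0=NH2 P1=NH1
Op 7: best P0=NH2 P1=NH1
Op 8: best P0=NH1 P1=NH1
Op 9: best P0=NH1 P1=NH1
Op 10: best P0=NH0 P1=NH1

Answer: P0:NH0 P1:NH1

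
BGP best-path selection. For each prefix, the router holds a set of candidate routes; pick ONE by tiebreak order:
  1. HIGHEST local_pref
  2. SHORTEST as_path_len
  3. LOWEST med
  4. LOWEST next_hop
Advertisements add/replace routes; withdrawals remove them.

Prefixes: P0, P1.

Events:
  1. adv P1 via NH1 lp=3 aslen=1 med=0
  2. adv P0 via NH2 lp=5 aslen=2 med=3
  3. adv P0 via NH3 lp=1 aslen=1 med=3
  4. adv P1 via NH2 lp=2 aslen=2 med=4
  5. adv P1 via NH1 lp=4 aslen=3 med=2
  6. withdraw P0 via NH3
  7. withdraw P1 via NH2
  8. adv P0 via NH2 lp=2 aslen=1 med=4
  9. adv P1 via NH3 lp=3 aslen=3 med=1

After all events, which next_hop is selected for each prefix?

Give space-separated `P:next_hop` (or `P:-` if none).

Answer: P0:NH2 P1:NH1

Derivation:
Op 1: best P0=- P1=NH1
Op 2: best P0=NH2 P1=NH1
Op 3: best P0=NH2 P1=NH1
Op 4: best P0=NH2 P1=NH1
Op 5: best P0=NH2 P1=NH1
Op 6: best P0=NH2 P1=NH1
Op 7: best P0=NH2 P1=NH1
Op 8: best P0=NH2 P1=NH1
Op 9: best P0=NH2 P1=NH1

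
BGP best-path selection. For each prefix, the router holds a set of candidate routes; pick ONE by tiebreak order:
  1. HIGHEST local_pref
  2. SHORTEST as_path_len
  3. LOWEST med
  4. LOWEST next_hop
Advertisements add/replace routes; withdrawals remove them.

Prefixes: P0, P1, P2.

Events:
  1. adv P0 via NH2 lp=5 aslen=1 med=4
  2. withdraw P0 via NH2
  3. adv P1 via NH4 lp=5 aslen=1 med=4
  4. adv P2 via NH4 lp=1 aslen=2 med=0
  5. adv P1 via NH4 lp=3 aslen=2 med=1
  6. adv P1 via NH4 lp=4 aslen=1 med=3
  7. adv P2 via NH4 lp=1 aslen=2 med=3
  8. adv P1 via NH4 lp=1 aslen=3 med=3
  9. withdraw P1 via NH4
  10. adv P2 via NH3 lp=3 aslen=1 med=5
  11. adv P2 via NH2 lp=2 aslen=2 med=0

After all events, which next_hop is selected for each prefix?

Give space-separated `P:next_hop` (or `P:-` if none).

Op 1: best P0=NH2 P1=- P2=-
Op 2: best P0=- P1=- P2=-
Op 3: best P0=- P1=NH4 P2=-
Op 4: best P0=- P1=NH4 P2=NH4
Op 5: best P0=- P1=NH4 P2=NH4
Op 6: best P0=- P1=NH4 P2=NH4
Op 7: best P0=- P1=NH4 P2=NH4
Op 8: best P0=- P1=NH4 P2=NH4
Op 9: best P0=- P1=- P2=NH4
Op 10: best P0=- P1=- P2=NH3
Op 11: best P0=- P1=- P2=NH3

Answer: P0:- P1:- P2:NH3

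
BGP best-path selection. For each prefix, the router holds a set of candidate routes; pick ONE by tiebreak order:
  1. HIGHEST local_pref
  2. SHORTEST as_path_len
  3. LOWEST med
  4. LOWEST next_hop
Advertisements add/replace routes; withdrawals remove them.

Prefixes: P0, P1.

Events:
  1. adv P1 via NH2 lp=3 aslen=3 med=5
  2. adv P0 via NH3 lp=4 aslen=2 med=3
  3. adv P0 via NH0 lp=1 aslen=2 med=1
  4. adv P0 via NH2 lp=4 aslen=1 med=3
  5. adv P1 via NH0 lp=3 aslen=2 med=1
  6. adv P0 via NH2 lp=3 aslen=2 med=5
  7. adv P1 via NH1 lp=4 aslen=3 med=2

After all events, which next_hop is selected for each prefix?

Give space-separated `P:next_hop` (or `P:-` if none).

Op 1: best P0=- P1=NH2
Op 2: best P0=NH3 P1=NH2
Op 3: best P0=NH3 P1=NH2
Op 4: best P0=NH2 P1=NH2
Op 5: best P0=NH2 P1=NH0
Op 6: best P0=NH3 P1=NH0
Op 7: best P0=NH3 P1=NH1

Answer: P0:NH3 P1:NH1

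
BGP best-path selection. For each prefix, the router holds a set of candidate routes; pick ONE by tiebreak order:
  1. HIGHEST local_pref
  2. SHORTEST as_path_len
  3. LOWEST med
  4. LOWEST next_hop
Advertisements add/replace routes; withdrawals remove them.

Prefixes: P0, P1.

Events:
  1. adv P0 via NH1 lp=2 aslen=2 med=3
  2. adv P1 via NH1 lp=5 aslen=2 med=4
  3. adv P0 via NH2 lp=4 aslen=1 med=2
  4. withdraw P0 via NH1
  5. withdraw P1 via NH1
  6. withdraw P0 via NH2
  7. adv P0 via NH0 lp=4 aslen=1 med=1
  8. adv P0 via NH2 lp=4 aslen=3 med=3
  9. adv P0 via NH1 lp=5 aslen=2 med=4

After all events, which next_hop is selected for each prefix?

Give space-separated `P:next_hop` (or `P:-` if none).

Op 1: best P0=NH1 P1=-
Op 2: best P0=NH1 P1=NH1
Op 3: best P0=NH2 P1=NH1
Op 4: best P0=NH2 P1=NH1
Op 5: best P0=NH2 P1=-
Op 6: best P0=- P1=-
Op 7: best P0=NH0 P1=-
Op 8: best P0=NH0 P1=-
Op 9: best P0=NH1 P1=-

Answer: P0:NH1 P1:-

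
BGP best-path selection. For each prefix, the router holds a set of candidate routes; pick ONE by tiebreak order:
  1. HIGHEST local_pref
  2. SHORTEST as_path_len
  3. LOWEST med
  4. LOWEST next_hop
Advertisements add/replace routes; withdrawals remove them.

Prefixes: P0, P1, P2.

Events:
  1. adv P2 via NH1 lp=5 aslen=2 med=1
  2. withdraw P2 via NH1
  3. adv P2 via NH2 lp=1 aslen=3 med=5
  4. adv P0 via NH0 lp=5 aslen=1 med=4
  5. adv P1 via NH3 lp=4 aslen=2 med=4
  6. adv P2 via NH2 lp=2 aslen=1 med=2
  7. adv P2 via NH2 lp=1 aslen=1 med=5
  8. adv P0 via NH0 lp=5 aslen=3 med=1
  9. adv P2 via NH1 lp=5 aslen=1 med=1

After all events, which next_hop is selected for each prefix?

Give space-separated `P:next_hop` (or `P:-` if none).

Answer: P0:NH0 P1:NH3 P2:NH1

Derivation:
Op 1: best P0=- P1=- P2=NH1
Op 2: best P0=- P1=- P2=-
Op 3: best P0=- P1=- P2=NH2
Op 4: best P0=NH0 P1=- P2=NH2
Op 5: best P0=NH0 P1=NH3 P2=NH2
Op 6: best P0=NH0 P1=NH3 P2=NH2
Op 7: best P0=NH0 P1=NH3 P2=NH2
Op 8: best P0=NH0 P1=NH3 P2=NH2
Op 9: best P0=NH0 P1=NH3 P2=NH1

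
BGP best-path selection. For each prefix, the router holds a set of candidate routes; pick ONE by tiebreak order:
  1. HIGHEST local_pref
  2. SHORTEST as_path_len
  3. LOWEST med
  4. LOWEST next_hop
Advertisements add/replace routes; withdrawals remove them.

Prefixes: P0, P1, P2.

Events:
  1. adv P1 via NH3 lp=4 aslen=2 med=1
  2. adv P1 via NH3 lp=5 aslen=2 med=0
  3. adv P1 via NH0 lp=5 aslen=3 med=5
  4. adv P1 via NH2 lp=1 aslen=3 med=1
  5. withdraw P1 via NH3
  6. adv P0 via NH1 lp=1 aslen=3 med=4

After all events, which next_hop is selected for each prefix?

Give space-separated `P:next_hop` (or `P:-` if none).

Op 1: best P0=- P1=NH3 P2=-
Op 2: best P0=- P1=NH3 P2=-
Op 3: best P0=- P1=NH3 P2=-
Op 4: best P0=- P1=NH3 P2=-
Op 5: best P0=- P1=NH0 P2=-
Op 6: best P0=NH1 P1=NH0 P2=-

Answer: P0:NH1 P1:NH0 P2:-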